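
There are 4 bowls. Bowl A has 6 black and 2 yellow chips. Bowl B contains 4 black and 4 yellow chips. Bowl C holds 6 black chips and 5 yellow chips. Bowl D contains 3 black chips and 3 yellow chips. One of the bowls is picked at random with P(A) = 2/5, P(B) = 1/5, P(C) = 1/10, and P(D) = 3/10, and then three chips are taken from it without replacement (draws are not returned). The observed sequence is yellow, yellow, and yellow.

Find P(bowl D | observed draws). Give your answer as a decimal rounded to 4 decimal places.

Compute the likelihood of the observed sequence for each case: P(data | bowl A) = (2/8)(1/7)(0/6) = 0; P(data | bowl B) = (4/8)(3/7)(2/6) = 0.071429; P(data | bowl C) = (5/11)(4/10)(3/9) = 0.060606; P(data | bowl D) = (3/6)(2/5)(1/4) = 0.05.
Weighting by the prior gives 2/5 · 0 = 0, 1/5 · 0.071429 = 0.014286, 1/10 · 0.060606 = 0.0060606, 3/10 · 0.05 = 0.015; summing to 0.035346.
Hence P(bowl D | data) = (0.015) / (0.035346) = 0.42437.

0.4244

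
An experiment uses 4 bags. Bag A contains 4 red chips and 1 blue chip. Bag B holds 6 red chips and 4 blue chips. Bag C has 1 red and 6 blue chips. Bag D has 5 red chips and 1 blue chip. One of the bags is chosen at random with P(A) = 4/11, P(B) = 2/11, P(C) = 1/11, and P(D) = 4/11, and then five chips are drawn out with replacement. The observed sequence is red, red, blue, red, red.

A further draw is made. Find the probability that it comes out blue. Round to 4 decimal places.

0.2136

Compute the likelihood of the observed sequence for each case: P(data | bag A) = (4/5)(4/5)(1/5)(4/5)(4/5) = 0.08192; P(data | bag B) = (6/10)(6/10)(4/10)(6/10)(6/10) = 0.05184; P(data | bag C) = (1/7)(1/7)(6/7)(1/7)(1/7) = 0.00035699; P(data | bag D) = (5/6)(5/6)(1/6)(5/6)(5/6) = 0.080376.
The prior-weighted likelihoods are 4/11 · 0.08192 = 0.029789, 2/11 · 0.05184 = 0.0094255, 1/11 · 0.00035699 = 3.2454e-05, 4/11 · 0.080376 = 0.029227; with total 0.068474.
Dividing through by the total gives posterior P(bag A | data) = 0.43504, P(bag B | data) = 0.13765, P(bag C | data) = 0.00047396, P(bag D | data) = 0.42684.
Averaging over the posterior, P(blue next | data) = (1/5)(0.43504) + (2/5)(0.13765) + (6/7)(0.00047396) + (1/6)(0.42684) = 0.21361.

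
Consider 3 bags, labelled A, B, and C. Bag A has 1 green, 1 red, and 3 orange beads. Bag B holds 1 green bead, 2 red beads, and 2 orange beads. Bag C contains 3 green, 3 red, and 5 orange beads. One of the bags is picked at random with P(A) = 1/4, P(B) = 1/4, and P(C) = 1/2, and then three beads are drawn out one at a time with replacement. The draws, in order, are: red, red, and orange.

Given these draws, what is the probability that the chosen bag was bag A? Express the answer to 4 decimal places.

Compute the likelihood of the observed sequence for each case: P(data | bag A) = (1/5)(1/5)(3/5) = 0.024; P(data | bag B) = (2/5)(2/5)(2/5) = 0.064; P(data | bag C) = (3/11)(3/11)(5/11) = 0.033809.
Weighting by the prior gives 1/4 · 0.024 = 0.006, 1/4 · 0.064 = 0.016, 1/2 · 0.033809 = 0.016905; with total 0.038905.
By Bayes' rule, P(bag A | data) = (0.006) / (0.038905) = 0.15422.

0.1542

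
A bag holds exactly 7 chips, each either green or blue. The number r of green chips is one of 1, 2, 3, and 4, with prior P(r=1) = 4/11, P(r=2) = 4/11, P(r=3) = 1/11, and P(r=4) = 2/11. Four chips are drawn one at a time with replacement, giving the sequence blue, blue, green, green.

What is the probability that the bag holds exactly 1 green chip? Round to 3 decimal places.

For each hypothesis, P(data | H) works out to: P(data | r = 1) = (6/7)(6/7)(1/7)(1/7) = 0.014994; P(data | r = 2) = (5/7)(5/7)(2/7)(2/7) = 0.041649; P(data | r = 3) = (4/7)(4/7)(3/7)(3/7) = 0.059975; P(data | r = 4) = (3/7)(3/7)(4/7)(4/7) = 0.059975.
Multiplying each by its prior: 4/11 · 0.014994 = 0.0054523, 4/11 · 0.041649 = 0.015145, 1/11 · 0.059975 = 0.0054523, 2/11 · 0.059975 = 0.010905; with total 0.036954.
Hence P(r = 1 | data) = (0.0054523) / (0.036954) = 0.14754.

0.148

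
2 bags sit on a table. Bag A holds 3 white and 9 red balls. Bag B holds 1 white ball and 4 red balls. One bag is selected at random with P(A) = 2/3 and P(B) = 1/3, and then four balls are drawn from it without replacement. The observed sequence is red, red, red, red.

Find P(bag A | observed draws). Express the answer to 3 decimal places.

Compute the likelihood of the observed sequence for each case: P(data | bag A) = (9/12)(8/11)(7/10)(6/9) = 14/55; P(data | bag B) = (4/5)(3/4)(2/3)(1/2) = 1/5.
Weighting by the prior gives 2/3 · 14/55 = 28/165, 1/3 · 1/5 = 1/15; these sum to 13/55.
Hence P(bag A | data) = (28/165) / (13/55) = 28/39.

0.718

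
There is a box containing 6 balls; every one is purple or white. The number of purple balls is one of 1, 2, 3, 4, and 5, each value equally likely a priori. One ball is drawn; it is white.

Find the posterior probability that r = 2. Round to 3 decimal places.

The likelihood of this draw under each hypothesis: P(data | r = 1) = (5/6) = 5/6; P(data | r = 2) = (4/6) = 2/3; P(data | r = 3) = (3/6) = 1/2; P(data | r = 4) = (2/6) = 1/3; P(data | r = 5) = (1/6) = 1/6.
The prior-weighted likelihoods are 1/5 · 5/6 = 1/6, 1/5 · 2/3 = 2/15, 1/5 · 1/2 = 1/10, 1/5 · 1/3 = 1/15, 1/5 · 1/6 = 1/30; with total 1/2.
By Bayes' rule, P(r = 2 | data) = (2/15) / (1/2) = 4/15.

0.267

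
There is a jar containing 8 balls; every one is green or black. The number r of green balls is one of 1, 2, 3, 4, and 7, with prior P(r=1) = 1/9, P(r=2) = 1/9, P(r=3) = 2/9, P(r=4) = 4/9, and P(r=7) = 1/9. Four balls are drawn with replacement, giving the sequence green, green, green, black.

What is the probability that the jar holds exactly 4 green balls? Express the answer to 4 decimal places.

0.6052

For each hypothesis, P(data | H) works out to: P(data | r = 1) = (1/8)(1/8)(1/8)(7/8) = 0.001709; P(data | r = 2) = (2/8)(2/8)(2/8)(6/8) = 0.011719; P(data | r = 3) = (3/8)(3/8)(3/8)(5/8) = 0.032959; P(data | r = 4) = (4/8)(4/8)(4/8)(4/8) = 0.0625; P(data | r = 7) = (7/8)(7/8)(7/8)(1/8) = 0.08374.
Weighting by the prior gives 1/9 · 0.001709 = 0.00018989, 1/9 · 0.011719 = 0.0013021, 2/9 · 0.032959 = 0.0073242, 4/9 · 0.0625 = 0.027778, 1/9 · 0.08374 = 0.0093045; with total 0.045898.
So P(r = 4 | data) = (0.027778) / (0.045898) = 0.6052.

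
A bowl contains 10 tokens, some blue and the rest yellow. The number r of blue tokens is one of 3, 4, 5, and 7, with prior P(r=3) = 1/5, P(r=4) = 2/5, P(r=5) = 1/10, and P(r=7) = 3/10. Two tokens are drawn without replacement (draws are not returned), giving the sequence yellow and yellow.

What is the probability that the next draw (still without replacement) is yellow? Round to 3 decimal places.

0.505

Compute the likelihood of the observed sequence for each case: P(data | r = 3) = (7/10)(6/9) = 7/15; P(data | r = 4) = (6/10)(5/9) = 1/3; P(data | r = 5) = (5/10)(4/9) = 2/9; P(data | r = 7) = (3/10)(2/9) = 1/15.
Multiplying each by its prior: 1/5 · 7/15 = 7/75, 2/5 · 1/3 = 2/15, 1/10 · 2/9 = 1/45, 3/10 · 1/15 = 1/50; with total 121/450.
The posterior is then P(r = 3 | data) = 42/121, P(r = 4 | data) = 60/121, P(r = 5 | data) = 10/121, P(r = 7 | data) = 9/121.
Averaging over the posterior, P(yellow next | data) = (5/8)(42/121) + (1/2)(60/121) + (3/8)(10/121) + (1/8)(9/121) = 489/968.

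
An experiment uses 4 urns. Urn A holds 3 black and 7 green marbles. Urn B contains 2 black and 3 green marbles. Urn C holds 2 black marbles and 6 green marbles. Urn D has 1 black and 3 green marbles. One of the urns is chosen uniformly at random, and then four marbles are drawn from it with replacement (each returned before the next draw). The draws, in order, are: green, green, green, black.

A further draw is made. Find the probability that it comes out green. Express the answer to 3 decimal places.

The likelihood of the observed sequence under each hypothesis: P(data | urn A) = (7/10)(7/10)(7/10)(3/10) = 0.1029; P(data | urn B) = (3/5)(3/5)(3/5)(2/5) = 0.0864; P(data | urn C) = (6/8)(6/8)(6/8)(2/8) = 0.10547; P(data | urn D) = (3/4)(3/4)(3/4)(1/4) = 0.10547.
The prior-weighted likelihoods are 1/4 · 0.1029 = 0.025725, 1/4 · 0.0864 = 0.0216, 1/4 · 0.10547 = 0.026367, 1/4 · 0.10547 = 0.026367; summing to 0.10006.
Dividing through by the total gives posterior P(urn A | data) = 0.2571, P(urn B | data) = 0.21587, P(urn C | data) = 0.26352, P(urn D | data) = 0.26352.
The predictive probability is P(green next | data) = (7/10)(0.2571) + (3/5)(0.21587) + (3/4)(0.26352) + (3/4)(0.26352) = 0.70476.

0.705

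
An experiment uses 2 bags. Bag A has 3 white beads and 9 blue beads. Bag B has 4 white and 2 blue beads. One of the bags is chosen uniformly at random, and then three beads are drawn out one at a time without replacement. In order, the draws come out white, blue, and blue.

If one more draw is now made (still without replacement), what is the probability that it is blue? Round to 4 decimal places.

Under each hypothesis, the probability of the observed sequence is: P(data | bag A) = (3/12)(9/11)(8/10) = 9/55; P(data | bag B) = (4/6)(2/5)(1/4) = 1/15.
The prior-weighted likelihoods are 1/2 · 9/55 = 9/110, 1/2 · 1/15 = 1/30; summing to 19/165.
Dividing through by the total gives posterior P(bag A | data) = 27/38, P(bag B | data) = 11/38.
So P(blue next | data) = Σ P(blue next | H) P(H | data) = (7/9)(27/38) + (0)(11/38) = 21/38.

0.5526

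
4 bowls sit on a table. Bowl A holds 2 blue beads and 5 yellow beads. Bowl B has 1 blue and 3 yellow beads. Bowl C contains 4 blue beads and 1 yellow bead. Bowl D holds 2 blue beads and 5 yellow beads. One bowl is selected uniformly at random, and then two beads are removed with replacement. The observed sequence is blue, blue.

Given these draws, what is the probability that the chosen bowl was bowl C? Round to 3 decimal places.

Under each hypothesis, the probability of the observed sequence is: P(data | bowl A) = (2/7)(2/7) = 0.081633; P(data | bowl B) = (1/4)(1/4) = 0.0625; P(data | bowl C) = (4/5)(4/5) = 0.64; P(data | bowl D) = (2/7)(2/7) = 0.081633.
The prior-weighted likelihoods are 1/4 · 0.081633 = 0.020408, 1/4 · 0.0625 = 0.015625, 1/4 · 0.64 = 0.16, 1/4 · 0.081633 = 0.020408; summing to 0.21644.
By Bayes' rule, P(bowl C | data) = (0.16) / (0.21644) = 0.73923.

0.739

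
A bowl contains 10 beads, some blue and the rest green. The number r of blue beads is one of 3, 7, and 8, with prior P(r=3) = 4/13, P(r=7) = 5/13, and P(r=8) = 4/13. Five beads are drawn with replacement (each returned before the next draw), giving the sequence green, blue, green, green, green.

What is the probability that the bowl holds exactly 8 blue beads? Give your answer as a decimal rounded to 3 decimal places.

Under each hypothesis, the probability of the observed sequence is: P(data | r = 3) = (7/10)(3/10)(7/10)(7/10)(7/10) = 0.07203; P(data | r = 7) = (3/10)(7/10)(3/10)(3/10)(3/10) = 0.00567; P(data | r = 8) = (2/10)(8/10)(2/10)(2/10)(2/10) = 0.00128.
The prior-weighted likelihoods are 4/13 · 0.07203 = 0.022163, 5/13 · 0.00567 = 0.0021808, 4/13 · 0.00128 = 0.00039385; with total 0.024738.
By Bayes' rule, P(r = 8 | data) = (0.00039385) / (0.024738) = 0.015921.

0.016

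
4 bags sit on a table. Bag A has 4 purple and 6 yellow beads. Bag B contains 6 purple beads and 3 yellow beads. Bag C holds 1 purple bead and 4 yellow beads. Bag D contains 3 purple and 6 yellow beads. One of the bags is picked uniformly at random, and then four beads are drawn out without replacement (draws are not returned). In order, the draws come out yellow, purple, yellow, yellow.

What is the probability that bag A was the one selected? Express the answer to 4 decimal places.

For each hypothesis, P(data | H) works out to: P(data | bag A) = (6/10)(4/9)(5/8)(4/7) = 0.095238; P(data | bag B) = (3/9)(6/8)(2/7)(1/6) = 0.011905; P(data | bag C) = (4/5)(1/4)(3/3)(2/2) = 0.2; P(data | bag D) = (6/9)(3/8)(5/7)(4/6) = 0.11905.
The prior-weighted likelihoods are 1/4 · 0.095238 = 0.02381, 1/4 · 0.011905 = 0.0029762, 1/4 · 0.2 = 0.05, 1/4 · 0.11905 = 0.029762; these sum to 0.10655.
Therefore the posterior P(bag A | data) = (0.02381) / (0.10655) = 0.22346.

0.2235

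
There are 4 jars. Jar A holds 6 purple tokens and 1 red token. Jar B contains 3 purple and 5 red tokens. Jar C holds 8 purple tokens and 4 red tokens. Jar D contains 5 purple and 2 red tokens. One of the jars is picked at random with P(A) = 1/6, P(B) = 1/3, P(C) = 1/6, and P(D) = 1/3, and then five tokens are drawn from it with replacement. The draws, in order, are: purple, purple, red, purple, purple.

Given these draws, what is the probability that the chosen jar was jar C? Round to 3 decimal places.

The likelihood of the observed sequence under each hypothesis: P(data | jar A) = (6/7)(6/7)(1/7)(6/7)(6/7) = 0.077111; P(data | jar B) = (3/8)(3/8)(5/8)(3/8)(3/8) = 0.01236; P(data | jar C) = (8/12)(8/12)(4/12)(8/12)(8/12) = 0.065844; P(data | jar D) = (5/7)(5/7)(2/7)(5/7)(5/7) = 0.074374.
The prior-weighted likelihoods are 1/6 · 0.077111 = 0.012852, 1/3 · 0.01236 = 0.0041199, 1/6 · 0.065844 = 0.010974, 1/3 · 0.074374 = 0.024791; with total 0.052737.
Hence P(jar C | data) = (0.010974) / (0.052737) = 0.20809.

0.208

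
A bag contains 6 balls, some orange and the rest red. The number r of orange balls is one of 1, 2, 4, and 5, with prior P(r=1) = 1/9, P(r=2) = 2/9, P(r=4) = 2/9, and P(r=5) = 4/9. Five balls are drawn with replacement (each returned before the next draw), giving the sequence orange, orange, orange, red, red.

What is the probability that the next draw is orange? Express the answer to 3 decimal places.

For each hypothesis, P(data | H) works out to: P(data | r = 1) = (1/6)(1/6)(1/6)(5/6)(5/6) = 0.003215; P(data | r = 2) = (2/6)(2/6)(2/6)(4/6)(4/6) = 0.016461; P(data | r = 4) = (4/6)(4/6)(4/6)(2/6)(2/6) = 0.032922; P(data | r = 5) = (5/6)(5/6)(5/6)(1/6)(1/6) = 0.016075.
Multiplying each by its prior: 1/9 · 0.003215 = 0.00035722, 2/9 · 0.016461 = 0.003658, 2/9 · 0.032922 = 0.007316, 4/9 · 0.016075 = 0.0071445; these sum to 0.018476.
Normalising, the posterior is P(r = 1 | data) = 0.019335, P(r = 2 | data) = 0.19799, P(r = 4 | data) = 0.39598, P(r = 5 | data) = 0.3867.
The predictive probability is P(orange next | data) = (1/6)(0.019335) + (1/3)(0.19799) + (2/3)(0.39598) + (5/6)(0.3867) = 0.65545.

0.655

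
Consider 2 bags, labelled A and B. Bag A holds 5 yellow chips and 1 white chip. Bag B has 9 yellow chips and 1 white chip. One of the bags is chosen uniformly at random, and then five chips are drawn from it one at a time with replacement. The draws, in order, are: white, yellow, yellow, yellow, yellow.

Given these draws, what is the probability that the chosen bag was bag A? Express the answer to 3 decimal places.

0.551

The likelihood of the observed sequence under each hypothesis: P(data | bag A) = (1/6)(5/6)(5/6)(5/6)(5/6) = 0.080376; P(data | bag B) = (1/10)(9/10)(9/10)(9/10)(9/10) = 0.06561.
Multiplying each by its prior: 1/2 · 0.080376 = 0.040188, 1/2 · 0.06561 = 0.032805; summing to 0.072993.
So P(bag A | data) = (0.040188) / (0.072993) = 0.55057.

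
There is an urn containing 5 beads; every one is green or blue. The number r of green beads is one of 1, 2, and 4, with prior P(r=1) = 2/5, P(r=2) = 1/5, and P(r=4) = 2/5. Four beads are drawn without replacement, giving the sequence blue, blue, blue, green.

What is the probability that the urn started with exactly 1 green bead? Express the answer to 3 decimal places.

The likelihood of the observed sequence under each hypothesis: P(data | r = 1) = (4/5)(3/4)(2/3)(1/2) = 1/5; P(data | r = 2) = (3/5)(2/4)(1/3)(2/2) = 1/10; P(data | r = 4) = (1/5)(0/4) = 0.
Multiplying each by its prior: 2/5 · 1/5 = 2/25, 1/5 · 1/10 = 1/50, 2/5 · 0 = 0; these sum to 1/10.
Therefore the posterior P(r = 1 | data) = (2/25) / (1/10) = 4/5.

0.800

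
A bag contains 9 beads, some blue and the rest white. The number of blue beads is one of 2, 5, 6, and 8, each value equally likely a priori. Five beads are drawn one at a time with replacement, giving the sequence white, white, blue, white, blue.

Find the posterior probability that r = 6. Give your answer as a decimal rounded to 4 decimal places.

Under each hypothesis, the probability of the observed sequence is: P(data | r = 2) = (7/9)(7/9)(2/9)(7/9)(2/9) = 0.023235; P(data | r = 5) = (4/9)(4/9)(5/9)(4/9)(5/9) = 0.027096; P(data | r = 6) = (3/9)(3/9)(6/9)(3/9)(6/9) = 0.016461; P(data | r = 8) = (1/9)(1/9)(8/9)(1/9)(8/9) = 0.0010838.
The prior-weighted likelihoods are 1/4 · 0.023235 = 0.0058087, 1/4 · 0.027096 = 0.006774, 1/4 · 0.016461 = 0.0041152, 1/4 · 0.0010838 = 0.00027096; summing to 0.016969.
Therefore the posterior P(r = 6 | data) = (0.0041152) / (0.016969) = 0.24251.

0.2425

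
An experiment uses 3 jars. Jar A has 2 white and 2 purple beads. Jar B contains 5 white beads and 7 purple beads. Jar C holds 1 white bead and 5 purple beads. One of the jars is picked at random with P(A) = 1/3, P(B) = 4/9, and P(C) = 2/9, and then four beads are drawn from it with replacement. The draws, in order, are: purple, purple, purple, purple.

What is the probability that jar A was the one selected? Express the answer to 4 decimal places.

0.1161

Under each hypothesis, the probability of the observed sequence is: P(data | jar A) = (2/4)(2/4)(2/4)(2/4) = 0.0625; P(data | jar B) = (7/12)(7/12)(7/12)(7/12) = 0.11579; P(data | jar C) = (5/6)(5/6)(5/6)(5/6) = 0.48225.
Weighting by the prior gives 1/3 · 0.0625 = 0.020833, 4/9 · 0.11579 = 0.051462, 2/9 · 0.48225 = 0.10717; with total 0.17946.
Hence P(jar A | data) = (0.020833) / (0.17946) = 0.11609.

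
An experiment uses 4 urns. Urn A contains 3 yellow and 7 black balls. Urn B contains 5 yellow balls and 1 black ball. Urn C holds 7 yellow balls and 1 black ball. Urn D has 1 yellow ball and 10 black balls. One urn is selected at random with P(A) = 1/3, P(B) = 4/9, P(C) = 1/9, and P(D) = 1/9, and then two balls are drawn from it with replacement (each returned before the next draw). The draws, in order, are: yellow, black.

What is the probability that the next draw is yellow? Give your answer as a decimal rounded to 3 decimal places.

0.548

The likelihood of the observed sequence under each hypothesis: P(data | urn A) = (3/10)(7/10) = 0.21; P(data | urn B) = (5/6)(1/6) = 0.13889; P(data | urn C) = (7/8)(1/8) = 0.10938; P(data | urn D) = (1/11)(10/11) = 0.082645.
The prior-weighted likelihoods are 1/3 · 0.21 = 0.07, 4/9 · 0.13889 = 0.061728, 1/9 · 0.10938 = 0.012153, 1/9 · 0.082645 = 0.0091827; summing to 0.15306.
Dividing through by the total gives posterior P(urn A | data) = 0.45733, P(urn B | data) = 0.40329, P(urn C | data) = 0.079397, P(urn D | data) = 0.059993.
So P(yellow next | data) = Σ P(yellow next | H) P(H | data) = (3/10)(0.45733) + (5/6)(0.40329) + (7/8)(0.079397) + (1/11)(0.059993) = 0.54819.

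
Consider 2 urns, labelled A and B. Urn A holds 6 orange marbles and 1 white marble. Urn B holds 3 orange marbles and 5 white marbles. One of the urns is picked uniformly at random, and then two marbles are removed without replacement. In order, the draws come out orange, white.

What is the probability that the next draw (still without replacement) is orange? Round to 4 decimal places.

0.5652

For each hypothesis, P(data | H) works out to: P(data | urn A) = (6/7)(1/6) = 1/7; P(data | urn B) = (3/8)(5/7) = 15/56.
The prior-weighted likelihoods are 1/2 · 1/7 = 1/14, 1/2 · 15/56 = 15/112; summing to 23/112.
Dividing through by the total gives posterior P(urn A | data) = 8/23, P(urn B | data) = 15/23.
Averaging over the posterior, P(orange next | data) = (1)(8/23) + (1/3)(15/23) = 13/23.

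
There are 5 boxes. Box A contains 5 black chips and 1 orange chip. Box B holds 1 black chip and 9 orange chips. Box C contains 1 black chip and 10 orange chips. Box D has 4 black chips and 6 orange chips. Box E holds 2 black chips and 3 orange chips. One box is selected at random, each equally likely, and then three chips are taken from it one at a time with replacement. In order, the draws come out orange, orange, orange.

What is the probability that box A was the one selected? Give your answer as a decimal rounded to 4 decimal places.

Compute the likelihood of the observed sequence for each case: P(data | box A) = (1/6)(1/6)(1/6) = 0.0046296; P(data | box B) = (9/10)(9/10)(9/10) = 0.729; P(data | box C) = (10/11)(10/11)(10/11) = 0.75131; P(data | box D) = (6/10)(6/10)(6/10) = 0.216; P(data | box E) = (3/5)(3/5)(3/5) = 0.216.
Multiplying each by its prior: 1/5 · 0.0046296 = 0.00092593, 1/5 · 0.729 = 0.1458, 1/5 · 0.75131 = 0.15026, 1/5 · 0.216 = 0.0432, 1/5 · 0.216 = 0.0432; summing to 0.38339.
Hence P(box A | data) = (0.00092593) / (0.38339) = 0.0024151.

0.0024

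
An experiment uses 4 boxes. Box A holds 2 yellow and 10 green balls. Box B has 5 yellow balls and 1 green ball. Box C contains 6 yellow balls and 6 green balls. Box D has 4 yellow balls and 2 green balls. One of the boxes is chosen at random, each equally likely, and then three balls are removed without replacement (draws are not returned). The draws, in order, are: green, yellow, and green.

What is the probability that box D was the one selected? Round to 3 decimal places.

0.196

Under each hypothesis, the probability of the observed sequence is: P(data | box A) = (10/12)(2/11)(9/10) = 3/22; P(data | box B) = (1/6)(5/5)(0/4) = 0; P(data | box C) = (6/12)(6/11)(5/10) = 3/22; P(data | box D) = (2/6)(4/5)(1/4) = 1/15.
Weighting by the prior gives 1/4 · 3/22 = 3/88, 1/4 · 0 = 0, 1/4 · 3/22 = 3/88, 1/4 · 1/15 = 1/60; with total 14/165.
By Bayes' rule, P(box D | data) = (1/60) / (14/165) = 11/56.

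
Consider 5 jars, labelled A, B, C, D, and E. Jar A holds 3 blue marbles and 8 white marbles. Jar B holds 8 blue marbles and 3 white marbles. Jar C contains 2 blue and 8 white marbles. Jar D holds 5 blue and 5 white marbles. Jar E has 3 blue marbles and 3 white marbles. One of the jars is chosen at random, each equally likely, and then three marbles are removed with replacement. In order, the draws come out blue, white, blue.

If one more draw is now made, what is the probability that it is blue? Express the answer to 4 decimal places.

0.5227

For each hypothesis, P(data | H) works out to: P(data | jar A) = (3/11)(8/11)(3/11) = 0.054095; P(data | jar B) = (8/11)(3/11)(8/11) = 0.14425; P(data | jar C) = (2/10)(8/10)(2/10) = 0.032; P(data | jar D) = (5/10)(5/10)(5/10) = 0.125; P(data | jar E) = (3/6)(3/6)(3/6) = 0.125.
Weighting by the prior gives 1/5 · 0.054095 = 0.010819, 1/5 · 0.14425 = 0.02885, 1/5 · 0.032 = 0.0064, 1/5 · 0.125 = 0.025, 1/5 · 0.125 = 0.025; these sum to 0.096069.
Dividing through by the total gives posterior P(jar A | data) = 0.11262, P(jar B | data) = 0.30031, P(jar C | data) = 0.066618, P(jar D | data) = 0.26023, P(jar E | data) = 0.26023.
The predictive probability is P(blue next | data) = (3/11)(0.11262) + (8/11)(0.30031) + (1/5)(0.066618) + (1/2)(0.26023) + (1/2)(0.26023) = 0.52267.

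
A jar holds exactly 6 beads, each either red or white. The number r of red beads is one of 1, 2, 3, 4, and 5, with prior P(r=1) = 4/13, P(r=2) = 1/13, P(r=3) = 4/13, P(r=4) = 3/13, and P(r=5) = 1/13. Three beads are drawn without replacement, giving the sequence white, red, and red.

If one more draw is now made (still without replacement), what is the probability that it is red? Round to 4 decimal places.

The likelihood of the observed sequence under each hypothesis: P(data | r = 1) = (5/6)(1/5)(0/4) = 0; P(data | r = 2) = (4/6)(2/5)(1/4) = 1/15; P(data | r = 3) = (3/6)(3/5)(2/4) = 3/20; P(data | r = 4) = (2/6)(4/5)(3/4) = 1/5; P(data | r = 5) = (1/6)(5/5)(4/4) = 1/6.
Multiplying each by its prior: 4/13 · 0 = 0, 1/13 · 1/15 = 1/195, 4/13 · 3/20 = 3/65, 3/13 · 1/5 = 3/65, 1/13 · 1/6 = 1/78; these sum to 43/390.
The posterior is then P(r = 1 | data) = 0, P(r = 2 | data) = 2/43, P(r = 3 | data) = 18/43, P(r = 4 | data) = 18/43, P(r = 5 | data) = 5/43.
Averaging over the posterior, P(red next | data) = (0)(2/43) + (1/3)(18/43) + (2/3)(18/43) + (1)(5/43) = 23/43.

0.5349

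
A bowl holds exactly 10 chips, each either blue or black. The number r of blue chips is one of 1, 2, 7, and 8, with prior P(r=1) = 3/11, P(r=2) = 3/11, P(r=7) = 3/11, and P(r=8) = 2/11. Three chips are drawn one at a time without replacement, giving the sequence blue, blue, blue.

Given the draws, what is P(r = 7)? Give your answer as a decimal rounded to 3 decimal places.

Under each hypothesis, the probability of the observed sequence is: P(data | r = 1) = (1/10)(0/9) = 0; P(data | r = 2) = (2/10)(1/9)(0/8) = 0; P(data | r = 7) = (7/10)(6/9)(5/8) = 0.29167; P(data | r = 8) = (8/10)(7/9)(6/8) = 0.46667.
The prior-weighted likelihoods are 3/11 · 0 = 0, 3/11 · 0 = 0, 3/11 · 0.29167 = 0.079545, 2/11 · 0.46667 = 0.084848; these sum to 0.16439.
Hence P(r = 7 | data) = (0.079545) / (0.16439) = 0.48387.

0.484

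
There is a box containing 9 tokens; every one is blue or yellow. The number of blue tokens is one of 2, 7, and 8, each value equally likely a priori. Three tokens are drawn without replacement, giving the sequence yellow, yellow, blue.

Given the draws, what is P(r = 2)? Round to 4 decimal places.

0.8571

Under each hypothesis, the probability of the observed sequence is: P(data | r = 2) = (7/9)(6/8)(2/7) = 1/6; P(data | r = 7) = (2/9)(1/8)(7/7) = 1/36; P(data | r = 8) = (1/9)(0/8) = 0.
Weighting by the prior gives 1/3 · 1/6 = 1/18, 1/3 · 1/36 = 1/108, 1/3 · 0 = 0; with total 7/108.
Therefore the posterior P(r = 2 | data) = (1/18) / (7/108) = 6/7.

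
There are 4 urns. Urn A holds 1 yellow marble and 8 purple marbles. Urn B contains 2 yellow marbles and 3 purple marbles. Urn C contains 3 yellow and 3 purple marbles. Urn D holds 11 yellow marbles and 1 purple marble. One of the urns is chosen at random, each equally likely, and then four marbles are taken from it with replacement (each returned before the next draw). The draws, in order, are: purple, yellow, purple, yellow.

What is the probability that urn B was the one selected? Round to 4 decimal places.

For each hypothesis, P(data | H) works out to: P(data | urn A) = (8/9)(1/9)(8/9)(1/9) = 0.0097546; P(data | urn B) = (3/5)(2/5)(3/5)(2/5) = 0.0576; P(data | urn C) = (3/6)(3/6)(3/6)(3/6) = 0.0625; P(data | urn D) = (1/12)(11/12)(1/12)(11/12) = 0.0058353.
The prior-weighted likelihoods are 1/4 · 0.0097546 = 0.0024387, 1/4 · 0.0576 = 0.0144, 1/4 · 0.0625 = 0.015625, 1/4 · 0.0058353 = 0.0014588; with total 0.033922.
By Bayes' rule, P(urn B | data) = (0.0144) / (0.033922) = 0.4245.

0.4245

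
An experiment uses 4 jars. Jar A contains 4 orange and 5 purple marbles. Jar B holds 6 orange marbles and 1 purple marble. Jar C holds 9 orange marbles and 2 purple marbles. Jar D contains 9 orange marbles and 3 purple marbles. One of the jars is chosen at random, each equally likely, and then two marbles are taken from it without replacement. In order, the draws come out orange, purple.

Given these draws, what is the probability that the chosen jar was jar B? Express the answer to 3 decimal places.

The likelihood of the observed sequence under each hypothesis: P(data | jar A) = (4/9)(5/8) = 0.27778; P(data | jar B) = (6/7)(1/6) = 0.14286; P(data | jar C) = (9/11)(2/10) = 0.16364; P(data | jar D) = (9/12)(3/11) = 0.20455.
Weighting by the prior gives 1/4 · 0.27778 = 0.069444, 1/4 · 0.14286 = 0.035714, 1/4 · 0.16364 = 0.040909, 1/4 · 0.20455 = 0.051136; these sum to 0.1972.
Therefore the posterior P(jar B | data) = (0.035714) / (0.1972) = 0.1811.

0.181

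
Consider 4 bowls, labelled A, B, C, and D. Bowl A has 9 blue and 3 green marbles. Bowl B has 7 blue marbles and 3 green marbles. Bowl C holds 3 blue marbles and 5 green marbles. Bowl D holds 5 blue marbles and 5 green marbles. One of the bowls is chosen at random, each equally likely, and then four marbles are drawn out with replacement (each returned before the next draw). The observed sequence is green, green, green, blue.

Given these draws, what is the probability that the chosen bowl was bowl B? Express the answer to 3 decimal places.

For each hypothesis, P(data | H) works out to: P(data | bowl A) = (3/12)(3/12)(3/12)(9/12) = 0.011719; P(data | bowl B) = (3/10)(3/10)(3/10)(7/10) = 0.0189; P(data | bowl C) = (5/8)(5/8)(5/8)(3/8) = 0.091553; P(data | bowl D) = (5/10)(5/10)(5/10)(5/10) = 0.0625.
The prior-weighted likelihoods are 1/4 · 0.011719 = 0.0029297, 1/4 · 0.0189 = 0.004725, 1/4 · 0.091553 = 0.022888, 1/4 · 0.0625 = 0.015625; these sum to 0.046168.
Hence P(bowl B | data) = (0.004725) / (0.046168) = 0.10234.

0.102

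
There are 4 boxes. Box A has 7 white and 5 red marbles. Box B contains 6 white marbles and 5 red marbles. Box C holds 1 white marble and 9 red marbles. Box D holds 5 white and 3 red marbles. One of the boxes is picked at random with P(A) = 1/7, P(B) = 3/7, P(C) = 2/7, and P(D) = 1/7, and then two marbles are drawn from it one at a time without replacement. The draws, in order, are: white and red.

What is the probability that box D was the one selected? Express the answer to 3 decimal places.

Compute the likelihood of the observed sequence for each case: P(data | box A) = (7/12)(5/11) = 0.26515; P(data | box B) = (6/11)(5/10) = 0.27273; P(data | box C) = (1/10)(9/9) = 0.1; P(data | box D) = (5/8)(3/7) = 0.26786.
Multiplying each by its prior: 1/7 · 0.26515 = 0.037879, 3/7 · 0.27273 = 0.11688, 2/7 · 0.1 = 0.028571, 1/7 · 0.26786 = 0.038265; summing to 0.2216.
By Bayes' rule, P(box D | data) = (0.038265) / (0.2216) = 0.17268.

0.173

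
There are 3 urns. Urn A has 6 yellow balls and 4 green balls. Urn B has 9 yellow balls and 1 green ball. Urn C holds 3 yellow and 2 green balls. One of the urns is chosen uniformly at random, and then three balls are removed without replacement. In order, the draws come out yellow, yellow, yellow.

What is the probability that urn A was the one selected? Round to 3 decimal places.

0.172

Under each hypothesis, the probability of the observed sequence is: P(data | urn A) = (6/10)(5/9)(4/8) = 1/6; P(data | urn B) = (9/10)(8/9)(7/8) = 7/10; P(data | urn C) = (3/5)(2/4)(1/3) = 1/10.
Multiplying each by its prior: 1/3 · 1/6 = 1/18, 1/3 · 7/10 = 7/30, 1/3 · 1/10 = 1/30; summing to 29/90.
Therefore the posterior P(urn A | data) = (1/18) / (29/90) = 5/29.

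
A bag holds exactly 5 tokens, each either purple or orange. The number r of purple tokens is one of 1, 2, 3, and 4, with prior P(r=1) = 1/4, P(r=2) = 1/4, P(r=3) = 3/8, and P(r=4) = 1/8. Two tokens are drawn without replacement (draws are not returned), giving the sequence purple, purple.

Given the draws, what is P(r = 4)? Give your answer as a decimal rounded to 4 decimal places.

The likelihood of the observed sequence under each hypothesis: P(data | r = 1) = (1/5)(0/4) = 0; P(data | r = 2) = (2/5)(1/4) = 1/10; P(data | r = 3) = (3/5)(2/4) = 3/10; P(data | r = 4) = (4/5)(3/4) = 3/5.
The prior-weighted likelihoods are 1/4 · 0 = 0, 1/4 · 1/10 = 1/40, 3/8 · 3/10 = 9/80, 1/8 · 3/5 = 3/40; with total 17/80.
So P(r = 4 | data) = (3/40) / (17/80) = 6/17.

0.3529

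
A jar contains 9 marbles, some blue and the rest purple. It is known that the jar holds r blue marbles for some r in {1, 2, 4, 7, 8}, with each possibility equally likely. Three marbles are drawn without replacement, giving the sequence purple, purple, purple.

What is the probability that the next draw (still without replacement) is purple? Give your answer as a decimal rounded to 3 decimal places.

0.726

The likelihood of the observed sequence under each hypothesis: P(data | r = 1) = (8/9)(7/8)(6/7) = 2/3; P(data | r = 2) = (7/9)(6/8)(5/7) = 5/12; P(data | r = 4) = (5/9)(4/8)(3/7) = 5/42; P(data | r = 7) = (2/9)(1/8)(0/7) = 0; P(data | r = 8) = (1/9)(0/8) = 0.
The prior-weighted likelihoods are 1/5 · 2/3 = 2/15, 1/5 · 5/12 = 1/12, 1/5 · 5/42 = 1/42, 1/5 · 0 = 0, 1/5 · 0 = 0; these sum to 101/420.
Normalising, the posterior is P(r = 1 | data) = 56/101, P(r = 2 | data) = 35/101, P(r = 4 | data) = 10/101, P(r = 7 | data) = 0, P(r = 8 | data) = 0.
The predictive probability is P(purple next | data) = (5/6)(56/101) + (2/3)(35/101) + (1/3)(10/101) = 220/303.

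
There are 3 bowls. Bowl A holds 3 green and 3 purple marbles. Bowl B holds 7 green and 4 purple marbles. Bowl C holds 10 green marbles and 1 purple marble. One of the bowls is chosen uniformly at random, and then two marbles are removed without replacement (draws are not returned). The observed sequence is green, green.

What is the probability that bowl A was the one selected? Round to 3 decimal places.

Under each hypothesis, the probability of the observed sequence is: P(data | bowl A) = (3/6)(2/5) = 1/5; P(data | bowl B) = (7/11)(6/10) = 21/55; P(data | bowl C) = (10/11)(9/10) = 9/11.
Weighting by the prior gives 1/3 · 1/5 = 1/15, 1/3 · 21/55 = 7/55, 1/3 · 9/11 = 3/11; these sum to 7/15.
So P(bowl A | data) = (1/15) / (7/15) = 1/7.

0.143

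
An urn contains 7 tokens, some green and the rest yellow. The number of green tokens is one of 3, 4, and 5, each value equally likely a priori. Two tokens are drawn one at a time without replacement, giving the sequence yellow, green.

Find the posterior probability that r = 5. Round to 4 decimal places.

0.2941

Under each hypothesis, the probability of the observed sequence is: P(data | r = 3) = (4/7)(3/6) = 2/7; P(data | r = 4) = (3/7)(4/6) = 2/7; P(data | r = 5) = (2/7)(5/6) = 5/21.
Multiplying each by its prior: 1/3 · 2/7 = 2/21, 1/3 · 2/7 = 2/21, 1/3 · 5/21 = 5/63; these sum to 17/63.
Hence P(r = 5 | data) = (5/63) / (17/63) = 5/17.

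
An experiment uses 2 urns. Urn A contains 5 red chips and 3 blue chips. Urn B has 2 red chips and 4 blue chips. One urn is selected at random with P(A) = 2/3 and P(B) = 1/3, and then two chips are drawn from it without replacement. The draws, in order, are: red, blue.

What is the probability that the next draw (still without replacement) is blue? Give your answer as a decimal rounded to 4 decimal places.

0.4718

Compute the likelihood of the observed sequence for each case: P(data | urn A) = (5/8)(3/7) = 0.26786; P(data | urn B) = (2/6)(4/5) = 0.26667.
The prior-weighted likelihoods are 2/3 · 0.26786 = 0.17857, 1/3 · 0.26667 = 0.088889; with total 0.26746.
Dividing through by the total gives posterior P(urn A | data) = 0.66766, P(urn B | data) = 0.33234.
So P(blue next | data) = Σ P(blue next | H) P(H | data) = (1/3)(0.66766) + (3/4)(0.33234) = 0.47181.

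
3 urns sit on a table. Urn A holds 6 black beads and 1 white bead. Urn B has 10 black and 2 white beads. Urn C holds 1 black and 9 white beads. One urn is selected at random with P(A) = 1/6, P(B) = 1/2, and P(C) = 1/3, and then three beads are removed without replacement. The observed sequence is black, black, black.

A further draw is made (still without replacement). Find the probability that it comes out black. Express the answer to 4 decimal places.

For each hypothesis, P(data | H) works out to: P(data | urn A) = (6/7)(5/6)(4/5) = 4/7; P(data | urn B) = (10/12)(9/11)(8/10) = 6/11; P(data | urn C) = (1/10)(0/9) = 0.
Multiplying each by its prior: 1/6 · 4/7 = 2/21, 1/2 · 6/11 = 3/11, 1/3 · 0 = 0; summing to 85/231.
Dividing through by the total gives posterior P(urn A | data) = 22/85, P(urn B | data) = 63/85, P(urn C | data) = 0.
So P(black next | data) = Σ P(black next | H) P(H | data) = (3/4)(22/85) + (7/9)(63/85) = 131/170.

0.7706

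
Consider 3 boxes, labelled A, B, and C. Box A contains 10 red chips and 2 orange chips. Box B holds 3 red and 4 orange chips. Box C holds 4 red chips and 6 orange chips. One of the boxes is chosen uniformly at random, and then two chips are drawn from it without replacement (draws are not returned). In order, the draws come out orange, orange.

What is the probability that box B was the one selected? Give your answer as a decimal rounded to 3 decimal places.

0.451

Under each hypothesis, the probability of the observed sequence is: P(data | box A) = (2/12)(1/11) = 0.015152; P(data | box B) = (4/7)(3/6) = 0.28571; P(data | box C) = (6/10)(5/9) = 0.33333.
Weighting by the prior gives 1/3 · 0.015152 = 0.0050505, 1/3 · 0.28571 = 0.095238, 1/3 · 0.33333 = 0.11111; summing to 0.2114.
So P(box B | data) = (0.095238) / (0.2114) = 0.45051.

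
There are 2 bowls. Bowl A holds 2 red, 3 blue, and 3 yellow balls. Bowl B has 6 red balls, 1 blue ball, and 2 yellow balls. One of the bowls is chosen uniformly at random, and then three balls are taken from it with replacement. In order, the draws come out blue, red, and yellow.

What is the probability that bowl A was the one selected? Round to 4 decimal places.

0.6811

For each hypothesis, P(data | H) works out to: P(data | bowl A) = (3/8)(2/8)(3/8) = 0.035156; P(data | bowl B) = (1/9)(6/9)(2/9) = 0.016461.
Weighting by the prior gives 1/2 · 0.035156 = 0.017578, 1/2 · 0.016461 = 0.0082305; summing to 0.025809.
Hence P(bowl A | data) = (0.017578) / (0.025809) = 0.6811.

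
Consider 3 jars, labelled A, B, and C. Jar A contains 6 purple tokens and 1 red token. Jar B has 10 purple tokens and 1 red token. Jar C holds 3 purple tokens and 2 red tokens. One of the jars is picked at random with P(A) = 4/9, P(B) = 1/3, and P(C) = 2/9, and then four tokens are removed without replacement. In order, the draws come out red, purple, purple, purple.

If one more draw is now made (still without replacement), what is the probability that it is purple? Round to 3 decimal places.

Compute the likelihood of the observed sequence for each case: P(data | jar A) = (1/7)(6/6)(5/5)(4/4) = 0.14286; P(data | jar B) = (1/11)(10/10)(9/9)(8/8) = 0.090909; P(data | jar C) = (2/5)(3/4)(2/3)(1/2) = 0.1.
Weighting by the prior gives 4/9 · 0.14286 = 0.063492, 1/3 · 0.090909 = 0.030303, 2/9 · 0.1 = 0.022222; these sum to 0.11602.
The posterior is then P(jar A | data) = 0.54726, P(jar B | data) = 0.26119, P(jar C | data) = 0.19154.
So P(purple next | data) = Σ P(purple next | H) P(H | data) = (1)(0.54726) + (1)(0.26119) + (0)(0.19154) = 0.80846.

0.808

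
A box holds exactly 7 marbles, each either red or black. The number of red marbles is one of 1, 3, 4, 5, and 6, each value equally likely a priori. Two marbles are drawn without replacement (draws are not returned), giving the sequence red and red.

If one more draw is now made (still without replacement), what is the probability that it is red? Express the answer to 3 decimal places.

The likelihood of the observed sequence under each hypothesis: P(data | r = 1) = (1/7)(0/6) = 0; P(data | r = 3) = (3/7)(2/6) = 1/7; P(data | r = 4) = (4/7)(3/6) = 2/7; P(data | r = 5) = (5/7)(4/6) = 10/21; P(data | r = 6) = (6/7)(5/6) = 5/7.
The prior-weighted likelihoods are 1/5 · 0 = 0, 1/5 · 1/7 = 1/35, 1/5 · 2/7 = 2/35, 1/5 · 10/21 = 2/21, 1/5 · 5/7 = 1/7; summing to 34/105.
Normalising, the posterior is P(r = 1 | data) = 0, P(r = 3 | data) = 3/34, P(r = 4 | data) = 3/17, P(r = 5 | data) = 5/17, P(r = 6 | data) = 15/34.
Averaging over the posterior, P(red next | data) = (1/5)(3/34) + (2/5)(3/17) + (3/5)(5/17) + (4/5)(15/34) = 21/34.

0.618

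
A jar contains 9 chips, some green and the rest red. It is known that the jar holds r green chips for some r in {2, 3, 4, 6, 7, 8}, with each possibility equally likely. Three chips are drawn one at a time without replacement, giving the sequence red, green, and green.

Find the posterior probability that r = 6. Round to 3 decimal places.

0.265

Under each hypothesis, the probability of the observed sequence is: P(data | r = 2) = (7/9)(2/8)(1/7) = 1/36; P(data | r = 3) = (6/9)(3/8)(2/7) = 1/14; P(data | r = 4) = (5/9)(4/8)(3/7) = 5/42; P(data | r = 6) = (3/9)(6/8)(5/7) = 5/28; P(data | r = 7) = (2/9)(7/8)(6/7) = 1/6; P(data | r = 8) = (1/9)(8/8)(7/7) = 1/9.
Multiplying each by its prior: 1/6 · 1/36 = 1/216, 1/6 · 1/14 = 1/84, 1/6 · 5/42 = 5/252, 1/6 · 5/28 = 5/168, 1/6 · 1/6 = 1/36, 1/6 · 1/9 = 1/54; summing to 85/756.
Hence P(r = 6 | data) = (5/168) / (85/756) = 9/34.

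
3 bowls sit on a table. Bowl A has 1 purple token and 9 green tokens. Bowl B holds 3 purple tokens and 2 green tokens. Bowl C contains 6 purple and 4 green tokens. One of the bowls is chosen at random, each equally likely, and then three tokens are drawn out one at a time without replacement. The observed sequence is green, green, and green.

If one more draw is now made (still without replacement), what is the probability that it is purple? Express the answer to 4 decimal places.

Compute the likelihood of the observed sequence for each case: P(data | bowl A) = (9/10)(8/9)(7/8) = 7/10; P(data | bowl B) = (2/5)(1/4)(0/3) = 0; P(data | bowl C) = (4/10)(3/9)(2/8) = 1/30.
Multiplying each by its prior: 1/3 · 7/10 = 7/30, 1/3 · 0 = 0, 1/3 · 1/30 = 1/90; summing to 11/45.
Dividing through by the total gives posterior P(bowl A | data) = 21/22, P(bowl B | data) = 0, P(bowl C | data) = 1/22.
Averaging over the posterior, P(purple next | data) = (1/7)(21/22) + (6/7)(1/22) = 27/154.

0.1753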